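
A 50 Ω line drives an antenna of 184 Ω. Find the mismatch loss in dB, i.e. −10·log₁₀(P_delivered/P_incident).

mismatch loss ≈ 1.73 dB

Γ = (184 − 50)/(184 + 50) = 0.573
|Γ|² = 0.328, so P_del/P_inc = 1 − |Γ|² = 0.672
ML = −10·log₁₀(1 − |Γ|²)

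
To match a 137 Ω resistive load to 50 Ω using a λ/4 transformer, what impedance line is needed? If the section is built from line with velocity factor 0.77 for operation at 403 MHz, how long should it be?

Z_qwt = √(Z_0·R_L) = √(50 × 137) = √6850
λ = 0.77·c/f = 0.573 m, so l = λ/4 = 0.143 m

Z_qwt ≈ 82.8 Ω; length ≈ 14.3 cm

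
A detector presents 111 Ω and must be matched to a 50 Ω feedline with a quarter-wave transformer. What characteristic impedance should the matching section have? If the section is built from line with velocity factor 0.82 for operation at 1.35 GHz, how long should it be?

Z_qwt ≈ 74.5 Ω; length ≈ 4.56 cm

Z_qwt = √(Z_0·R_L) = √(50 × 111) = √5550
λ = 0.82·c/f = 0.182 m, so l = λ/4 = 0.0456 m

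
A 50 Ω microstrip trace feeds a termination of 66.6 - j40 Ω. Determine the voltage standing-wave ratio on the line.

VSWR ≈ 2.08

Γ = (Z_L − Z_0)/(Z_L + Z_0) = (16.6 − j40)/(116.6 − j40)
|Γ| = 43.3/123 = 0.351
VSWR = (1 + |Γ|)/(1 − |Γ|) = 1.35/0.649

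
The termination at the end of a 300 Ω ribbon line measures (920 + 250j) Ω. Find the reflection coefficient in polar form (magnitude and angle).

Γ ≈ 0.537 ∠ 10.4°

Γ = (Z_L − Z_0)/(Z_L + Z_0) = (620 + j250)/(1220 + j250)
|Γ| = 669/1250 = 0.537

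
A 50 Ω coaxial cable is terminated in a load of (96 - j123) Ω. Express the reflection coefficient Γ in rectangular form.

Γ ≈ 0.599 − j0.337

Γ = (Z_L − Z_0)/(Z_L + Z_0) = (46 − j123)/(146 − j123)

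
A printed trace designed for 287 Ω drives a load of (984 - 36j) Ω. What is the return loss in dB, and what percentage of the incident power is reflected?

Γ = (697 − j36)/(1271 − j36), |Γ| = 0.549
RL = −20·log₁₀(0.549) = 5.21 dB
P_refl/P_inc = |Γ|² = 0.301

RL ≈ 5.21 dB; 30.1% of incident power reflected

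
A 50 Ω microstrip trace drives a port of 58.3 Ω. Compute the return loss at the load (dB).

Γ = (58.3 − 50)/(58.3 + 50) = 0.0766
RL = −20·log₁₀|Γ| = −20·log₁₀(0.0766)

RL ≈ 22.3 dB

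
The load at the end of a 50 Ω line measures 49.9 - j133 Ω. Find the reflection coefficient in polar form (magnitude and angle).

Γ ≈ 0.8 ∠ -37°

Γ = (Z_L − Z_0)/(Z_L + Z_0) = (-0.1 − j133)/(99.9 − j133)
|Γ| = 133/166 = 0.8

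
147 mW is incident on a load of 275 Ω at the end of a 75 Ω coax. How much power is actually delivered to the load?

Γ = (275 − 75)/(275 + 75) = 0.571
|Γ|² = 0.327
P_refl = |Γ|²·P_inc = 48 mW, P_del = (1 − |Γ|²)·P_inc = 99 mW

P_delivered ≈ 99 mW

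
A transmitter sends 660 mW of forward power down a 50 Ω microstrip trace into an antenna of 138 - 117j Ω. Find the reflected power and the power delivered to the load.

P_reflected ≈ 288 mW; P_delivered ≈ 372 mW

|Γ| = |(88 − j117)/(188 − j117)| = 0.661
|Γ|² = 0.437
P_refl = |Γ|²·P_inc = 288 mW, P_del = (1 − |Γ|²)·P_inc = 372 mW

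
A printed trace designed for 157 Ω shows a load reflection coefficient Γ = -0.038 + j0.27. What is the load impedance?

Z_L ≈ 126 + j73.7 Ω

Z_L = Z_0·(1 + Γ)/(1 − Γ) = 157·(0.962 + j0.27)/(1.04 − j0.27)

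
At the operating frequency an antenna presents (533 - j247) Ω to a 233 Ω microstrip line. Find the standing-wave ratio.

VSWR ≈ 2.87

Γ = (Z_L − Z_0)/(Z_L + Z_0) = (300 − j247)/(766 − j247)
|Γ| = 389/805 = 0.483
VSWR = (1 + |Γ|)/(1 − |Γ|) = 1.48/0.517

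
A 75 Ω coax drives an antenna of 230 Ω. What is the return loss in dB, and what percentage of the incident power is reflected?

Γ = (230 − 75)/(230 + 75) = 0.508
RL = −20·log₁₀(0.508) = 5.88 dB
P_refl/P_inc = |Γ|² = 0.258

RL ≈ 5.88 dB; 25.8% of incident power reflected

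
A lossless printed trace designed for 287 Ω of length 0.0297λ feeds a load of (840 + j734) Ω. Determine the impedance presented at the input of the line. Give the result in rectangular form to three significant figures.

Z_in ≈ 1520 − j98.8 Ω

βl = 2π × 0.0297 = 10.7°
tan(βl) = tan(10.7°) = 0.189
Z_in = Z_0·(Z_L + jZ_0·tanβl)/(Z_0 + jZ_L·tanβl)
     = 287·(840 + j788)/(148 + j159)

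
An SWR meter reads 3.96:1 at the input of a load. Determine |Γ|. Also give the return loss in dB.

|Γ| ≈ 0.597; return loss ≈ 4.48 dB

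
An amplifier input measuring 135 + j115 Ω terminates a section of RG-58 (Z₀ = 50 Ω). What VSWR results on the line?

Γ = (Z_L − Z_0)/(Z_L + Z_0) = (85 + j115)/(185 + j115)
|Γ| = 143/218 = 0.656
VSWR = (1 + |Γ|)/(1 − |Γ|) = 1.66/0.344

VSWR ≈ 4.82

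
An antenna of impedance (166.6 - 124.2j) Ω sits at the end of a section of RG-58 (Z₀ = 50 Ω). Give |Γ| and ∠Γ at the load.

Γ ≈ 0.682 ∠ -17°

Γ = (Z_L − Z_0)/(Z_L + Z_0) = (116.6 − j124.2)/(216.6 − j124.2)
|Γ| = 170/250 = 0.682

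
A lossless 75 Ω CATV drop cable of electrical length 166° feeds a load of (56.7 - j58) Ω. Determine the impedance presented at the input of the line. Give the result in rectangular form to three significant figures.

tan(βl) = tan(166°) = -0.249
Z_in = Z_0·(Z_L + jZ_0·tanβl)/(Z_0 + jZ_L·tanβl)
     = 75·(56.7 − j76.7)/(60.5 − j14.1)

Z_in ≈ 87.7 − j74.6 Ω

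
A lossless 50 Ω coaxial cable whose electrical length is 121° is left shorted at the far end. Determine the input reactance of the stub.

X_in ≈ -83.2 Ω (capacitive)

tan(βl) = -1.66
For a shorted stub, Z_in = jZ_0·tan(βl)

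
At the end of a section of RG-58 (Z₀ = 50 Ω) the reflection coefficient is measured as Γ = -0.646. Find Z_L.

Z_L = Z_0·(1 + Γ)/(1 − Γ) = 50·(0.354)/(1.65)

Z_L ≈ 10.8 Ω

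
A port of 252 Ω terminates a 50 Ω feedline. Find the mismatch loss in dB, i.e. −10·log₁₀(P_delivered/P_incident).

Γ = (252 − 50)/(252 + 50) = 0.669
|Γ|² = 0.447, so P_del/P_inc = 1 − |Γ|² = 0.553
ML = −10·log₁₀(1 − |Γ|²)

mismatch loss ≈ 2.58 dB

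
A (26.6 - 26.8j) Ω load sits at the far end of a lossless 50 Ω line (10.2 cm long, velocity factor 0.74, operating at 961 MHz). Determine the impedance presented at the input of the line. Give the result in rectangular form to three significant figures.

λ = v/f = 0.74·c / 961 MHz = 0.231 m
βl = 2π·l/λ = 2π × 0.442 = 159°
tan(βl) = tan(159°) = -0.385
Z_in = Z_0·(Z_L + jZ_0·tanβl)/(Z_0 + jZ_L·tanβl)
     = 50·(26.6 − j46)/(39.7 − j10.2)

Z_in ≈ 45.4 − j46.3 Ω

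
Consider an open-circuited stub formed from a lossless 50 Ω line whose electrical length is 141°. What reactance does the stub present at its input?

X_in ≈ 61.7 Ω (inductive)

tan(βl) = -0.81
For an open-circuited stub, Z_in = −jZ_0·cot(βl) = −jZ_0/tan(βl)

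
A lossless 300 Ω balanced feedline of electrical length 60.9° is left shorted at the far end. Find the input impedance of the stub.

tan(βl) = 1.8
For a shorted stub, Z_in = jZ_0·tan(βl)

Z_in ≈ +j539 Ω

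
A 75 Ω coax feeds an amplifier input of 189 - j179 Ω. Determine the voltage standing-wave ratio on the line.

VSWR ≈ 4.98

Γ = (Z_L − Z_0)/(Z_L + Z_0) = (114 − j179)/(264 − j179)
|Γ| = 212/319 = 0.665
VSWR = (1 + |Γ|)/(1 − |Γ|) = 1.67/0.335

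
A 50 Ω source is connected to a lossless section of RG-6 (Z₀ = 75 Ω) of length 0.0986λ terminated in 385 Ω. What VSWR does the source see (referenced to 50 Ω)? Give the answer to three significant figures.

βl = 2π × 0.0986 = 35.5°
tan(βl) = 0.713
Z_in = Z_0·(Z_L + jZ_0·tanβl)/(Z_0 + jZ_L·tanβl) = 40.3 − j94.1 Ω
Γ_s = (Z_in − Z_s)/(Z_in + Z_s) = (-9.67 − j94.1)/(90.3 − j94.1), |Γ_s| = 0.725
VSWR = (1 + |Γ_s|)/(1 − |Γ_s|)

VSWR ≈ 6.28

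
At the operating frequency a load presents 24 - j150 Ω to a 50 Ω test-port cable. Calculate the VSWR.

Γ = (Z_L − Z_0)/(Z_L + Z_0) = (-26 − j150)/(74 − j150)
|Γ| = 152/167 = 0.91
VSWR = (1 + |Γ|)/(1 − |Γ|) = 1.91/0.0898

VSWR ≈ 21.3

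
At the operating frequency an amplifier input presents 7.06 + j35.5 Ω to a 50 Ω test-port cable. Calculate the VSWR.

VSWR ≈ 10.7

Γ = (Z_L − Z_0)/(Z_L + Z_0) = (-42.94 + j35.5)/(57.06 + j35.5)
|Γ| = 55.7/67.2 = 0.829
VSWR = (1 + |Γ|)/(1 − |Γ|) = 1.83/0.171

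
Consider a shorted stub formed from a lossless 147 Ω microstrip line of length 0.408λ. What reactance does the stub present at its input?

X_in ≈ -95.9 Ω (capacitive)

βl = 2π × 0.408 = 147°
tan(βl) = -0.652
For a shorted stub, Z_in = jZ_0·tan(βl)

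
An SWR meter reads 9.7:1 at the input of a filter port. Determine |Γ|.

|Γ| ≈ 0.813

|Γ| = (S − 1)/(S + 1) = (9.7 − 1)/(9.7 + 1) = 8.7/10.7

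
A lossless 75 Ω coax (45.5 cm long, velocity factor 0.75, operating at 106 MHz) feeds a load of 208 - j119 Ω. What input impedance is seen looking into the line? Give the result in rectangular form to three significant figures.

λ = v/f = 0.75·c / 106 MHz = 2.12 m
βl = 2π·l/λ = 2π × 0.214 = 77.2°
tan(βl) = tan(77.2°) = 4.39
Z_in = Z_0·(Z_L + jZ_0·tanβl)/(Z_0 + jZ_L·tanβl)
     = 75·(208 + j210)/(597 + j913)

Z_in ≈ 19.9 − j4.05 Ω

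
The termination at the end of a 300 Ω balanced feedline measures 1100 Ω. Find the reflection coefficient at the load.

Γ = 0.571

Γ = (Z_L − Z_0)/(Z_L + Z_0) = (1100 − 300)/(1100 + 300) = 800/1400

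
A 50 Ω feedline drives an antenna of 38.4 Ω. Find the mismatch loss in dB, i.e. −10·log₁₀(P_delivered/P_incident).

mismatch loss ≈ 0.0754 dB

Γ = (38.4 − 50)/(38.4 + 50) = -0.131
|Γ|² = 0.0172, so P_del/P_inc = 1 − |Γ|² = 0.983
ML = −10·log₁₀(1 − |Γ|²)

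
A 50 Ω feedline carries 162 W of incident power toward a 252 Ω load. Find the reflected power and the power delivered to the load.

Γ = (252 − 50)/(252 + 50) = 0.669
|Γ|² = 0.447
P_refl = |Γ|²·P_inc = 72.5 W, P_del = (1 − |Γ|²)·P_inc = 89.5 W

P_reflected ≈ 72.5 W; P_delivered ≈ 89.5 W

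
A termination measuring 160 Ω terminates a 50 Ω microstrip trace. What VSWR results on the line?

For a purely resistive load, VSWR = R_L/Z_0 or Z_0/R_L (whichever > 1) = 160/50

VSWR ≈ 3.2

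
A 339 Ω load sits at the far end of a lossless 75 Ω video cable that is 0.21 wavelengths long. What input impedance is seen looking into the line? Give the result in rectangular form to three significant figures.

βl = 2π × 0.21 = 75.6°
tan(βl) = tan(75.6°) = 3.89
Z_in = Z_0·(Z_L + jZ_0·tanβl)/(Z_0 + jZ_L·tanβl)
     = 75·(339 + j292)/(75 + j1320)

Z_in ≈ 17.6 − j18.3 Ω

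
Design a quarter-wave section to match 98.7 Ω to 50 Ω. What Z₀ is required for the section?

Z_qwt = √(Z_0·R_L) = √(50 × 98.7) = √4935

Z_qwt ≈ 70.2 Ω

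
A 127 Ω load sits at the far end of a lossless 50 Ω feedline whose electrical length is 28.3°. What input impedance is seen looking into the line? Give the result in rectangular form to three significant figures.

tan(βl) = tan(28.3°) = 0.538
Z_in = Z_0·(Z_L + jZ_0·tanβl)/(Z_0 + jZ_L·tanβl)
     = 50·(127 + j26.9)/(50 + j68.4)

Z_in ≈ 57.1 − j51.1 Ω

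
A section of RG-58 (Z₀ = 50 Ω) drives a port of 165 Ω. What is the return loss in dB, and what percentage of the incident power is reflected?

RL ≈ 5.43 dB; 28.6% of incident power reflected

Γ = (165 − 50)/(165 + 50) = 0.535
RL = −20·log₁₀(0.535) = 5.43 dB
P_refl/P_inc = |Γ|² = 0.286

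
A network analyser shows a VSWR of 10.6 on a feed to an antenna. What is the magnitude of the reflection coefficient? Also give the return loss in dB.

|Γ| ≈ 0.828; return loss ≈ 1.64 dB

|Γ| = (S − 1)/(S + 1) = (10.6 − 1)/(10.6 + 1) = 9.6/11.6
RL = −20·log₁₀|Γ| = −20·log₁₀(0.828)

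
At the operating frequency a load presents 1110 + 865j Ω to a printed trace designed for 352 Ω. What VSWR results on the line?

VSWR ≈ 5.19

Γ = (Z_L − Z_0)/(Z_L + Z_0) = (758 + j865)/(1462 + j865)
|Γ| = 1150/1700 = 0.677
VSWR = (1 + |Γ|)/(1 − |Γ|) = 1.68/0.323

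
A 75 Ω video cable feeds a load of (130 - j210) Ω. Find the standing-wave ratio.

VSWR ≈ 6.68

Γ = (Z_L − Z_0)/(Z_L + Z_0) = (55 − j210)/(205 − j210)
|Γ| = 217/293 = 0.74
VSWR = (1 + |Γ|)/(1 − |Γ|) = 1.74/0.26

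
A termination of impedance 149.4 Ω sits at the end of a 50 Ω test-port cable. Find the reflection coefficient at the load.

Γ = 0.498

Γ = (Z_L − Z_0)/(Z_L + Z_0) = (149.4 − 50)/(149.4 + 50) = 99.4/199.4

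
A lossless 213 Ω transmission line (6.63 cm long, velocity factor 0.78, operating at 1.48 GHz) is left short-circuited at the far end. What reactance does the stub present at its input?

X_in ≈ -118 Ω (capacitive)

λ = v/f = 0.78·c / 1.48 GHz = 0.158 m
βl = 2π·l/λ = 2π × 0.419 = 151°
tan(βl) = -0.555
For a short-circuited stub, Z_in = jZ_0·tan(βl)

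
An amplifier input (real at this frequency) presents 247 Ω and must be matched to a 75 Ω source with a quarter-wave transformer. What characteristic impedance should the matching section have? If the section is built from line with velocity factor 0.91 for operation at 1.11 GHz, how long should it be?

Z_qwt = √(Z_0·R_L) = √(75 × 247) = √18520
λ = 0.91·c/f = 0.246 m, so l = λ/4 = 0.0615 m

Z_qwt ≈ 136 Ω; length ≈ 6.15 cm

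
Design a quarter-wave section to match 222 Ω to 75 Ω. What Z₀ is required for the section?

Z_qwt = √(Z_0·R_L) = √(75 × 222) = √16650

Z_qwt ≈ 129 Ω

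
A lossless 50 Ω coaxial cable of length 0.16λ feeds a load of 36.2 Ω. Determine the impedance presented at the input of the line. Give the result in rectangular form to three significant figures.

Z_in ≈ 54.8 + j16.3 Ω

βl = 2π × 0.16 = 57.6°
tan(βl) = tan(57.6°) = 1.58
Z_in = Z_0·(Z_L + jZ_0·tanβl)/(Z_0 + jZ_L·tanβl)
     = 50·(36.2 + j78.8)/(50 + j57)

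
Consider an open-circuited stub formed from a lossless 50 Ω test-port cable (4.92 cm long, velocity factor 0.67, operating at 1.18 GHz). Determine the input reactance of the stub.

λ = v/f = 0.67·c / 1.18 GHz = 0.17 m
βl = 2π·l/λ = 2π × 0.289 = 104°
tan(βl) = -4.02
For an open-circuited stub, Z_in = −jZ_0·cot(βl) = −jZ_0/tan(βl)

X_in ≈ 12.4 Ω (inductive)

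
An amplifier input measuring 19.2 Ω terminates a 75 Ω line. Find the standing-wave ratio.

Γ = (19.2 − 75)/(19.2 + 75) = -0.592
VSWR = (1 + 0.592)/(1 − 0.592)

VSWR ≈ 3.91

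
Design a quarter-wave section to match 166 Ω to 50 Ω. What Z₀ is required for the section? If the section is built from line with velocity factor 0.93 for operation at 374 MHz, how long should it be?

Z_qwt = √(Z_0·R_L) = √(50 × 166) = √8300
λ = 0.93·c/f = 0.746 m, so l = λ/4 = 0.186 m

Z_qwt ≈ 91.1 Ω; length ≈ 18.6 cm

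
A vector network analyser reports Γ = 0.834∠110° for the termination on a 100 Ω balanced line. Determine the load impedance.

Z_L ≈ 13.4 + j69.2 Ω

Z_L = Z_0·(1 + Γ)/(1 − Γ) = 100·(0.715 + j0.784)/(1.29 − j0.784)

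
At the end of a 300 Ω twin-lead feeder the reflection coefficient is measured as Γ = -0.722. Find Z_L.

Z_L ≈ 48.4 Ω

Z_L = Z_0·(1 + Γ)/(1 − Γ) = 300·(0.278)/(1.72)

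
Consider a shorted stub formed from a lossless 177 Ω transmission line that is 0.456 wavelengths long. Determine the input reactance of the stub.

X_in ≈ -50.2 Ω (capacitive)

βl = 2π × 0.456 = 164°
tan(βl) = -0.284
For a shorted stub, Z_in = jZ_0·tan(βl)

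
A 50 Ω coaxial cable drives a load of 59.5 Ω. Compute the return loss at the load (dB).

RL ≈ 21.2 dB

Γ = (59.5 − 50)/(59.5 + 50) = 0.0868
RL = −20·log₁₀|Γ| = −20·log₁₀(0.0868)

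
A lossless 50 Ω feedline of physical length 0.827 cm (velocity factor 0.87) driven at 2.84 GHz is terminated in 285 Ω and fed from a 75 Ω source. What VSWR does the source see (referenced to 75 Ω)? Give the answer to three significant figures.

VSWR ≈ 5.19

λ = v/f = 0.87·c / 2.84 GHz = 0.0919 m
βl = 2π·l/λ = 2π × 0.09 = 32.4°
tan(βl) = 0.635
Z_in = Z_0·(Z_L + jZ_0·tanβl)/(Z_0 + jZ_L·tanβl) = 28.4 − j71 Ω
Γ_s = (Z_in − Z_s)/(Z_in + Z_s) = (-46.6 − j71)/(103 − j71), |Γ_s| = 0.677
VSWR = (1 + |Γ_s|)/(1 − |Γ_s|)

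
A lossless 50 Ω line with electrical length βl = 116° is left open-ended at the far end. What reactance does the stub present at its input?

X_in ≈ 24.4 Ω (inductive)

tan(βl) = -2.05
For an open-ended stub, Z_in = −jZ_0·cot(βl) = −jZ_0/tan(βl)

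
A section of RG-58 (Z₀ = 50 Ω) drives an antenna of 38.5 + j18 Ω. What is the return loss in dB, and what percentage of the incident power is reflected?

Γ = (-11.5 + j18)/(88.5 + j18), |Γ| = 0.237
RL = −20·log₁₀(0.237) = 12.5 dB
P_refl/P_inc = |Γ|² = 0.0559

RL ≈ 12.5 dB; 5.59% of incident power reflected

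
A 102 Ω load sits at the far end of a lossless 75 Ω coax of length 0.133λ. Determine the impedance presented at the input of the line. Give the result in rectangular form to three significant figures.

Z_in ≈ 69.5 − j21.6 Ω

βl = 2π × 0.133 = 47.9°
tan(βl) = tan(47.9°) = 1.11
Z_in = Z_0·(Z_L + jZ_0·tanβl)/(Z_0 + jZ_L·tanβl)
     = 75·(102 + j82.9)/(75 + j113)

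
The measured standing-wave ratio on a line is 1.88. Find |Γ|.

|Γ| ≈ 0.306

|Γ| = (S − 1)/(S + 1) = (1.88 − 1)/(1.88 + 1) = 0.88/2.88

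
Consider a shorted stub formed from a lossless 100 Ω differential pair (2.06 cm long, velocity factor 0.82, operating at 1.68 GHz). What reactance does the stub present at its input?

λ = v/f = 0.82·c / 1.68 GHz = 0.146 m
βl = 2π·l/λ = 2π × 0.141 = 50.6°
tan(βl) = 1.22
For a shorted stub, Z_in = jZ_0·tan(βl)

X_in ≈ 122 Ω (inductive)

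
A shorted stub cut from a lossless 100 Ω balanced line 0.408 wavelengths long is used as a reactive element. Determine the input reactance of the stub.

βl = 2π × 0.408 = 147°
tan(βl) = -0.652
For a shorted stub, Z_in = jZ_0·tan(βl)

X_in ≈ -65.2 Ω (capacitive)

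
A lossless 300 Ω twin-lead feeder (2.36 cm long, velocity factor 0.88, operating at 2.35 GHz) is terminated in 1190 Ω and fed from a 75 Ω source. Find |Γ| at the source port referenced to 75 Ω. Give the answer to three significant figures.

|Γ| ≈ 0.42

λ = v/f = 0.88·c / 2.35 GHz = 0.112 m
βl = 2π·l/λ = 2π × 0.21 = 75.6°
tan(βl) = 3.9
Z_in = Z_0·(Z_L + jZ_0·tanβl)/(Z_0 + jZ_L·tanβl) = 80.3 − j71.7 Ω
Γ_s = (Z_in − Z_s)/(Z_in + Z_s) = (5.26 − j71.7)/(155 − j71.7), |Γ_s| = 0.42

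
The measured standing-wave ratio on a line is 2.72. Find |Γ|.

|Γ| = (S − 1)/(S + 1) = (2.72 − 1)/(2.72 + 1) = 1.72/3.72

|Γ| ≈ 0.462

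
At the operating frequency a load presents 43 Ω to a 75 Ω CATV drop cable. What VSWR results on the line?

For a purely resistive load, VSWR = R_L/Z_0 or Z_0/R_L (whichever > 1) = 75/43

VSWR ≈ 1.74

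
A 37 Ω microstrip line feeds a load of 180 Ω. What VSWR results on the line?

VSWR ≈ 4.86

Γ = (180 − 37)/(180 + 37) = 0.659
VSWR = (1 + 0.659)/(1 − 0.659)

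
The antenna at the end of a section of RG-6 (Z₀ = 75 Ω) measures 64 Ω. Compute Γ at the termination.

Γ = -0.0791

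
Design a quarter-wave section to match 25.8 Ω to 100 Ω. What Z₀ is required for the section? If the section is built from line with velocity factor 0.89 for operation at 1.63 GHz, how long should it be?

Z_qwt ≈ 50.8 Ω; length ≈ 4.1 cm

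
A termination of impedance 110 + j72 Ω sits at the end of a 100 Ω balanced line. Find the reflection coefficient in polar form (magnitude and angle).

Γ = (Z_L − Z_0)/(Z_L + Z_0) = (10 + j72)/(210 + j72)
|Γ| = 72.7/222 = 0.327

Γ ≈ 0.327 ∠ 63.2°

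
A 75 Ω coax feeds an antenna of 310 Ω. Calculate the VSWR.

VSWR ≈ 4.13

For a purely resistive load, VSWR = R_L/Z_0 or Z_0/R_L (whichever > 1) = 310/75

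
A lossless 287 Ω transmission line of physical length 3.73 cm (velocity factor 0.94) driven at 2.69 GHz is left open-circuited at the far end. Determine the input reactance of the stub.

X_in ≈ 225 Ω (inductive)

λ = v/f = 0.94·c / 2.69 GHz = 0.105 m
βl = 2π·l/λ = 2π × 0.356 = 128°
tan(βl) = -1.28
For an open-circuited stub, Z_in = −jZ_0·cot(βl) = −jZ_0/tan(βl)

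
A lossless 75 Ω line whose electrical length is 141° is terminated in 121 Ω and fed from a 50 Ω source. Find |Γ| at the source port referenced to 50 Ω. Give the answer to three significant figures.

tan(βl) = -0.81
Z_in = Z_0·(Z_L + jZ_0·tanβl)/(Z_0 + jZ_L·tanβl) = 74 + j36 Ω
Γ_s = (Z_in − Z_s)/(Z_in + Z_s) = (24 + j36)/(124 + j36), |Γ_s| = 0.335

|Γ| ≈ 0.335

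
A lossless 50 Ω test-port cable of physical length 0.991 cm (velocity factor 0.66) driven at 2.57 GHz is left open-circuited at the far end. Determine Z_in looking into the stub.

Z_in ≈ −j47.8 Ω

λ = v/f = 0.66·c / 2.57 GHz = 0.077 m
βl = 2π·l/λ = 2π × 0.129 = 46.3°
tan(βl) = 1.05
For an open-circuited stub, Z_in = −jZ_0·cot(βl) = −jZ_0/tan(βl)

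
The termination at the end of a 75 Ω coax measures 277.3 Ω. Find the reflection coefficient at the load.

Γ = (Z_L − Z_0)/(Z_L + Z_0) = (277.3 − 75)/(277.3 + 75) = 202.3/352.3

Γ = 0.574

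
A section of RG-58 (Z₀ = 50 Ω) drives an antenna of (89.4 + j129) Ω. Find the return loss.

Γ = (39.4 + j129)/(139.4 + j129), |Γ| = 0.71
RL = −20·log₁₀|Γ| = −20·log₁₀(0.71)

RL ≈ 2.97 dB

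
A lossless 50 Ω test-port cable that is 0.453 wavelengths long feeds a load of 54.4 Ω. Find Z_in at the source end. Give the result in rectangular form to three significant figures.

βl = 2π × 0.453 = 163°
tan(βl) = tan(163°) = -0.304
Z_in = Z_0·(Z_L + jZ_0·tanβl)/(Z_0 + jZ_L·tanβl)
     = 50·(54.4 − j15.2)/(50 − j16.5)

Z_in ≈ 53.6 + j2.52 Ω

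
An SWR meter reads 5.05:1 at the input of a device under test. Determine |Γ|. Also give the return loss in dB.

|Γ| = (S − 1)/(S + 1) = (5.05 − 1)/(5.05 + 1) = 4.05/6.05
RL = −20·log₁₀|Γ| = −20·log₁₀(0.669)

|Γ| ≈ 0.669; return loss ≈ 3.49 dB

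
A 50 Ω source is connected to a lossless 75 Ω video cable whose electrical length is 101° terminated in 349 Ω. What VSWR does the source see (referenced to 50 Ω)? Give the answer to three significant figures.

tan(βl) = -5.14
Z_in = Z_0·(Z_L + jZ_0·tanβl)/(Z_0 + jZ_L·tanβl) = 16.7 + j13.9 Ω
Γ_s = (Z_in − Z_s)/(Z_in + Z_s) = (-33.3 + j13.9)/(66.7 + j13.9), |Γ_s| = 0.53
VSWR = (1 + |Γ_s|)/(1 − |Γ_s|)

VSWR ≈ 3.25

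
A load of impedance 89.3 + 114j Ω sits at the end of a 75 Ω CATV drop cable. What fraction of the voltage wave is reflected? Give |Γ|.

Γ = (Z_L − Z_0)/(Z_L + Z_0) = (14.3 + j114)/(164.3 + j114)
|Γ| = 115/200

|Γ| ≈ 0.575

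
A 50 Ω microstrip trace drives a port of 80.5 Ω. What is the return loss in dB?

RL ≈ 12.6 dB

Γ = (80.5 − 50)/(80.5 + 50) = 0.234
RL = −20·log₁₀|Γ| = −20·log₁₀(0.234)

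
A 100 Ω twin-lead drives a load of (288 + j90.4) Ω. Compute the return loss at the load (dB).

RL ≈ 5.62 dB

Γ = (188 + j90.4)/(388 + j90.4), |Γ| = 0.524
RL = −20·log₁₀|Γ| = −20·log₁₀(0.524)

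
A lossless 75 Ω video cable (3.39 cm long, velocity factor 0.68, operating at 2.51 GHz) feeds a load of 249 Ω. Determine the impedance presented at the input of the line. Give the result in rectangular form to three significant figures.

λ = v/f = 0.68·c / 2.51 GHz = 0.0813 m
βl = 2π·l/λ = 2π × 0.417 = 150°
tan(βl) = tan(150°) = -0.574
Z_in = Z_0·(Z_L + jZ_0·tanβl)/(Z_0 + jZ_L·tanβl)
     = 75·(249 − j43)/(75 − j143)

Z_in ≈ 71.5 + j93.2 Ω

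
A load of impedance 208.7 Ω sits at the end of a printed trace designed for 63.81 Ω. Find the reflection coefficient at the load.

Γ = 0.532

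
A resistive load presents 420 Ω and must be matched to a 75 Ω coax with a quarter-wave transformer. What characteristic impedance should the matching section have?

Z_qwt = √(Z_0·R_L) = √(75 × 420) = √31500

Z_qwt ≈ 177 Ω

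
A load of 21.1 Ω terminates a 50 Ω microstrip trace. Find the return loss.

Γ = (21.1 − 50)/(21.1 + 50) = -0.406
RL = −20·log₁₀|Γ| = −20·log₁₀(0.406)

RL ≈ 7.82 dB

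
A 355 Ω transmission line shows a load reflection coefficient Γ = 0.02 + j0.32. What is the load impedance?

Z_L = Z_0·(1 + Γ)/(1 − Γ) = 355·(1.02 + j0.32)/(0.98 − j0.32)

Z_L ≈ 300 + j214 Ω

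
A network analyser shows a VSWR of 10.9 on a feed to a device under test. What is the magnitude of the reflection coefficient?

|Γ| ≈ 0.832

|Γ| = (S − 1)/(S + 1) = (10.9 − 1)/(10.9 + 1) = 9.9/11.9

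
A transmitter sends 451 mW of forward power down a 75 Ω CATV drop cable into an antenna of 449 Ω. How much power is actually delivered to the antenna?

Γ = (449 − 75)/(449 + 75) = 0.714
|Γ|² = 0.509
P_refl = |Γ|²·P_inc = 230 mW, P_del = (1 − |Γ|²)·P_inc = 221 mW

P_delivered ≈ 221 mW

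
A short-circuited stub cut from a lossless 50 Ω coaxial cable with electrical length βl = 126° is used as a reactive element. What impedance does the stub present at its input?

Z_in ≈ −j68.8 Ω

tan(βl) = -1.38
For a short-circuited stub, Z_in = jZ_0·tan(βl)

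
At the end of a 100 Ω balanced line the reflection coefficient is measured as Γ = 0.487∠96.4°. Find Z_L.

Z_L ≈ 56.7 + j71.9 Ω

Z_L = Z_0·(1 + Γ)/(1 − Γ) = 100·(0.946 + j0.484)/(1.05 − j0.484)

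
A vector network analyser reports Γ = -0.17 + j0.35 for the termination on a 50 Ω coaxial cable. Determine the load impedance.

Z_L ≈ 28.4 + j23.5 Ω

Z_L = Z_0·(1 + Γ)/(1 − Γ) = 50·(0.83 + j0.35)/(1.17 − j0.35)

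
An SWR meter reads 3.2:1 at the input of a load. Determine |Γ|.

|Γ| = (S − 1)/(S + 1) = (3.2 − 1)/(3.2 + 1) = 2.2/4.2

|Γ| ≈ 0.524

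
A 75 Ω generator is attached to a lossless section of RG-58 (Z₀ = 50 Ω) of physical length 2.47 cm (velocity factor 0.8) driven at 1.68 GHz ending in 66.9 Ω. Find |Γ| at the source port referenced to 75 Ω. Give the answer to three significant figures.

λ = v/f = 0.8·c / 1.68 GHz = 0.143 m
βl = 2π·l/λ = 2π × 0.173 = 62.2°
tan(βl) = 1.9
Z_in = Z_0·(Z_L + jZ_0·tanβl)/(Z_0 + jZ_L·tanβl) = 41.3 − j10.1 Ω
Γ_s = (Z_in − Z_s)/(Z_in + Z_s) = (-33.7 − j10.1)/(116 − j10.1), |Γ_s| = 0.301

|Γ| ≈ 0.301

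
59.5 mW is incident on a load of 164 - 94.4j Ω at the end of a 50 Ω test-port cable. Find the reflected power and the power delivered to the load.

|Γ| = |(114 − j94.4)/(214 − j94.4)| = 0.633
|Γ|² = 0.4
P_refl = |Γ|²·P_inc = 23.8 mW, P_del = (1 − |Γ|²)·P_inc = 35.7 mW

P_reflected ≈ 23.8 mW; P_delivered ≈ 35.7 mW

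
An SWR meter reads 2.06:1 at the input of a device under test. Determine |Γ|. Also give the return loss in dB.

|Γ| ≈ 0.346; return loss ≈ 9.21 dB

|Γ| = (S − 1)/(S + 1) = (2.06 − 1)/(2.06 + 1) = 1.06/3.06
RL = −20·log₁₀|Γ| = −20·log₁₀(0.346)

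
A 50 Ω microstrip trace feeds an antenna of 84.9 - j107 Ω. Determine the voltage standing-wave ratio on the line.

Γ = (Z_L − Z_0)/(Z_L + Z_0) = (34.9 − j107)/(134.9 − j107)
|Γ| = 113/172 = 0.654
VSWR = (1 + |Γ|)/(1 − |Γ|) = 1.65/0.346

VSWR ≈ 4.77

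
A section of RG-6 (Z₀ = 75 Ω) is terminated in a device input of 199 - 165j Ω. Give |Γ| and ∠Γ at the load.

Γ ≈ 0.645 ∠ -22°

Γ = (Z_L − Z_0)/(Z_L + Z_0) = (124 − j165)/(274 − j165)
|Γ| = 206/320 = 0.645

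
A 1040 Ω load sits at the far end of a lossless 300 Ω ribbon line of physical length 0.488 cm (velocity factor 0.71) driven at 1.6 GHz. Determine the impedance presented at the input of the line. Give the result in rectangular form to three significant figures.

λ = v/f = 0.71·c / 1.6 GHz = 0.133 m
βl = 2π·l/λ = 2π × 0.0367 = 13.2°
tan(βl) = tan(13.2°) = 0.234
Z_in = Z_0·(Z_L + jZ_0·tanβl)/(Z_0 + jZ_L·tanβl)
     = 300·(1040 + j70.3)/(300 + j244)

Z_in ≈ 661 − j467 Ω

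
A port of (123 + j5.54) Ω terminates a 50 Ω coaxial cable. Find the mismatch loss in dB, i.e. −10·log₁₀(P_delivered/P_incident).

Γ = (73 + j5.54)/(173 + j5.54), |Γ| = 0.423
|Γ|² = 0.179, so P_del/P_inc = 1 − |Γ|² = 0.821
ML = −10·log₁₀(1 − |Γ|²)

mismatch loss ≈ 0.856 dB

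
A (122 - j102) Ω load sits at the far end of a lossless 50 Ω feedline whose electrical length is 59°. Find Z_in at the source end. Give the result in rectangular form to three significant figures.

tan(βl) = tan(59°) = 1.66
Z_in = Z_0·(Z_L + jZ_0·tanβl)/(Z_0 + jZ_L·tanβl)
     = 50·(122 − j18.8)/(220 + j203)

Z_in ≈ 12.8 − j16.1 Ω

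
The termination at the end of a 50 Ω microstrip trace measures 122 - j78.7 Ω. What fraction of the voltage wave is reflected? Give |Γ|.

Γ = (Z_L − Z_0)/(Z_L + Z_0) = (72 − j78.7)/(172 − j78.7)
|Γ| = 107/189

|Γ| ≈ 0.564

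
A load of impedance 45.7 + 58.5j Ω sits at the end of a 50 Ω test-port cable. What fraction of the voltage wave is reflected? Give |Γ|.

|Γ| ≈ 0.523

Γ = (Z_L − Z_0)/(Z_L + Z_0) = (-4.3 + j58.5)/(95.7 + j58.5)
|Γ| = 58.7/112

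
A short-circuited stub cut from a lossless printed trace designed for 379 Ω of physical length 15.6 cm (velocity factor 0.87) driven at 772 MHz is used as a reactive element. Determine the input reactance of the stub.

λ = v/f = 0.87·c / 772 MHz = 0.338 m
βl = 2π·l/λ = 2π × 0.461 = 166°
tan(βl) = -0.247
For a short-circuited stub, Z_in = jZ_0·tan(βl)

X_in ≈ -93.7 Ω (capacitive)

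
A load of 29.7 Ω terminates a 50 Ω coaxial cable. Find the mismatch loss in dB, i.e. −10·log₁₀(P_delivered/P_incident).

mismatch loss ≈ 0.291 dB

Γ = (29.7 − 50)/(29.7 + 50) = -0.255
|Γ|² = 0.0649, so P_del/P_inc = 1 − |Γ|² = 0.935
ML = −10·log₁₀(1 − |Γ|²)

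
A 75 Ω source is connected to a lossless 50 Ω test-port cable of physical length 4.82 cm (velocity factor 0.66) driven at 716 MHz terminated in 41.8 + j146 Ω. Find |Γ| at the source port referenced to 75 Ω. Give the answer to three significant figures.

λ = v/f = 0.66·c / 716 MHz = 0.277 m
βl = 2π·l/λ = 2π × 0.174 = 62.7°
tan(βl) = 1.94
Z_in = Z_0·(Z_L + jZ_0·tanβl)/(Z_0 + jZ_L·tanβl) = 8.16 − j49.2 Ω
Γ_s = (Z_in − Z_s)/(Z_in + Z_s) = (-66.8 − j49.2)/(83.2 − j49.2), |Γ_s| = 0.859

|Γ| ≈ 0.859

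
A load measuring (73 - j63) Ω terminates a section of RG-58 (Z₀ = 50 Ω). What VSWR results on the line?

VSWR ≈ 2.89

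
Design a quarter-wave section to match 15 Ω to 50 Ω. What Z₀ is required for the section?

Z_qwt = √(Z_0·R_L) = √(50 × 15) = √750

Z_qwt ≈ 27.4 Ω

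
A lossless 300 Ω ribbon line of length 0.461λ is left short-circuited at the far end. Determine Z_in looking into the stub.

Z_in ≈ −j75 Ω

βl = 2π × 0.461 = 166°
tan(βl) = -0.25
For a short-circuited stub, Z_in = jZ_0·tan(βl)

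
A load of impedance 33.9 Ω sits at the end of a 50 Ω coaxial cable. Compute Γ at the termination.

Γ = (Z_L − Z_0)/(Z_L + Z_0) = (33.9 − 50)/(33.9 + 50) = -16.1/83.9

Γ = -0.192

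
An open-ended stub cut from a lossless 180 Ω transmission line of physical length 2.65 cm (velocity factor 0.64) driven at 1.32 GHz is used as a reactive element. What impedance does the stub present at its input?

λ = v/f = 0.64·c / 1.32 GHz = 0.145 m
βl = 2π·l/λ = 2π × 0.182 = 65.6°
tan(βl) = 2.2
For an open-ended stub, Z_in = −jZ_0·cot(βl) = −jZ_0/tan(βl)

Z_in ≈ −j81.7 Ω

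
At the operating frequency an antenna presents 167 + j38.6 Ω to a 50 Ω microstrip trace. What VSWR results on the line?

Γ = (Z_L − Z_0)/(Z_L + Z_0) = (117 + j38.6)/(217 + j38.6)
|Γ| = 123/220 = 0.559
VSWR = (1 + |Γ|)/(1 − |Γ|) = 1.56/0.441

VSWR ≈ 3.53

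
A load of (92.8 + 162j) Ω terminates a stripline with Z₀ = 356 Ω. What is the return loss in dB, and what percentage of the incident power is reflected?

RL ≈ 3.77 dB; 42% of incident power reflected

Γ = (-263.2 + j162)/(448.8 + j162), |Γ| = 0.648
RL = −20·log₁₀(0.648) = 3.77 dB
P_refl/P_inc = |Γ|² = 0.42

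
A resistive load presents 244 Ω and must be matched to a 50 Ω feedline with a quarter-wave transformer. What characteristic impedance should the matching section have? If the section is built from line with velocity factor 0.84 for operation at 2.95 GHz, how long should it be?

Z_qwt ≈ 110 Ω; length ≈ 2.14 cm

Z_qwt = √(Z_0·R_L) = √(50 × 244) = √12200
λ = 0.84·c/f = 0.0854 m, so l = λ/4 = 0.0214 m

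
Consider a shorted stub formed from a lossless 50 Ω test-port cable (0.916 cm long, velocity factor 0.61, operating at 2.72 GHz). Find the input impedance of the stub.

λ = v/f = 0.61·c / 2.72 GHz = 0.0673 m
βl = 2π·l/λ = 2π × 0.136 = 49°
tan(βl) = 1.15
For a shorted stub, Z_in = jZ_0·tan(βl)

Z_in ≈ +j57.5 Ω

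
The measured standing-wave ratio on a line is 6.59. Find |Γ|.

|Γ| ≈ 0.736

|Γ| = (S − 1)/(S + 1) = (6.59 − 1)/(6.59 + 1) = 5.59/7.59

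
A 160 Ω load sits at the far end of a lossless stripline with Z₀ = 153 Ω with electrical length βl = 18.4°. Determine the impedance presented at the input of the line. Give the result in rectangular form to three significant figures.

Z_in ≈ 159 − j4.25 Ω

tan(βl) = tan(18.4°) = 0.333
Z_in = Z_0·(Z_L + jZ_0·tanβl)/(Z_0 + jZ_L·tanβl)
     = 153·(160 + j50.9)/(153 + j53.2)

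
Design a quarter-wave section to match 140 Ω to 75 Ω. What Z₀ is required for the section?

Z_qwt = √(Z_0·R_L) = √(75 × 140) = √10500

Z_qwt ≈ 102 Ω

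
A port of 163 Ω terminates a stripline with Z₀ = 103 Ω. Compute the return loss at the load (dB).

RL ≈ 12.9 dB

Γ = (163 − 103)/(163 + 103) = 0.226
RL = −20·log₁₀|Γ| = −20·log₁₀(0.226)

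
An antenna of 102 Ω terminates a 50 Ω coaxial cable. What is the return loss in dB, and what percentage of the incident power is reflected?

RL ≈ 9.32 dB; 11.7% of incident power reflected

Γ = (102 − 50)/(102 + 50) = 0.342
RL = −20·log₁₀(0.342) = 9.32 dB
P_refl/P_inc = |Γ|² = 0.117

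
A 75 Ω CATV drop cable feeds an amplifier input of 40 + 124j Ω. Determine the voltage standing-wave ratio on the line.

VSWR ≈ 7.4

Γ = (Z_L − Z_0)/(Z_L + Z_0) = (-35 + j124)/(115 + j124)
|Γ| = 129/169 = 0.762
VSWR = (1 + |Γ|)/(1 − |Γ|) = 1.76/0.238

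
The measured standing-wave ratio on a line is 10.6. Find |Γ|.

|Γ| ≈ 0.828

|Γ| = (S − 1)/(S + 1) = (10.6 − 1)/(10.6 + 1) = 9.6/11.6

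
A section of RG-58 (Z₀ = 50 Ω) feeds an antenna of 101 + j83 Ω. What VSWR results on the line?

Γ = (Z_L − Z_0)/(Z_L + Z_0) = (51 + j83)/(151 + j83)
|Γ| = 97.4/172 = 0.565
VSWR = (1 + |Γ|)/(1 − |Γ|) = 1.57/0.435

VSWR ≈ 3.6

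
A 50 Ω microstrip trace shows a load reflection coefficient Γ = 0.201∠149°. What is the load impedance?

Z_L ≈ 34.6 + j7.47 Ω

Z_L = Z_0·(1 + Γ)/(1 − Γ) = 50·(0.828 + j0.104)/(1.17 − j0.104)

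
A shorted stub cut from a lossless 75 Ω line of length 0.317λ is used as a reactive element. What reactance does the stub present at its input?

X_in ≈ -168 Ω (capacitive)

βl = 2π × 0.317 = 114°
tan(βl) = -2.23
For a shorted stub, Z_in = jZ_0·tan(βl)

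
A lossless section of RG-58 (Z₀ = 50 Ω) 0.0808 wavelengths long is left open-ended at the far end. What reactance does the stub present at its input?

X_in ≈ -89.9 Ω (capacitive)

βl = 2π × 0.0808 = 29.1°
tan(βl) = 0.556
For an open-ended stub, Z_in = −jZ_0·cot(βl) = −jZ_0/tan(βl)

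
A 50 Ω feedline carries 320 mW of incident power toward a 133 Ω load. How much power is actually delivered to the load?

Γ = (133 − 50)/(133 + 50) = 0.454
|Γ|² = 0.206
P_refl = |Γ|²·P_inc = 65.8 mW, P_del = (1 − |Γ|²)·P_inc = 254 mW

P_delivered ≈ 254 mW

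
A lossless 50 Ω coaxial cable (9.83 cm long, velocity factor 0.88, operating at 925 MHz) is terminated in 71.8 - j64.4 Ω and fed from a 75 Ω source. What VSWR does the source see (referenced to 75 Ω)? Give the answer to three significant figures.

VSWR ≈ 2.81

λ = v/f = 0.88·c / 925 MHz = 0.285 m
βl = 2π·l/λ = 2π × 0.344 = 124°
tan(βl) = -1.48
Z_in = Z_0·(Z_L + jZ_0·tanβl)/(Z_0 + jZ_L·tanβl) = 42.8 + j52 Ω
Γ_s = (Z_in − Z_s)/(Z_in + Z_s) = (-32.2 + j52)/(118 + j52), |Γ_s| = 0.475
VSWR = (1 + |Γ_s|)/(1 − |Γ_s|)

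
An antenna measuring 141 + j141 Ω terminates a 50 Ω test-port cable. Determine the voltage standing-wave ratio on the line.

Γ = (Z_L − Z_0)/(Z_L + Z_0) = (91 + j141)/(191 + j141)
|Γ| = 168/237 = 0.707
VSWR = (1 + |Γ|)/(1 − |Γ|) = 1.71/0.293

VSWR ≈ 5.82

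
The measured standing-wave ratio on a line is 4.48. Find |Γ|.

|Γ| ≈ 0.635

|Γ| = (S − 1)/(S + 1) = (4.48 − 1)/(4.48 + 1) = 3.48/5.48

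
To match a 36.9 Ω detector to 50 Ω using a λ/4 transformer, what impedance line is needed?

Z_qwt ≈ 43 Ω

Z_qwt = √(Z_0·R_L) = √(50 × 36.9) = √1845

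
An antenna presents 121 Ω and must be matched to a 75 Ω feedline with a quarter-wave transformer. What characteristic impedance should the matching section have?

Z_qwt ≈ 95.3 Ω

Z_qwt = √(Z_0·R_L) = √(75 × 121) = √9075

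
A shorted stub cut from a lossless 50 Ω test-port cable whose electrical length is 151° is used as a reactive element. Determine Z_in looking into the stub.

tan(βl) = -0.554
For a shorted stub, Z_in = jZ_0·tan(βl)

Z_in ≈ −j27.7 Ω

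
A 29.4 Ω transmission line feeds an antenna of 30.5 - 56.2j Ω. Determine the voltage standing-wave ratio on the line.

VSWR ≈ 5.34

Γ = (Z_L − Z_0)/(Z_L + Z_0) = (1.1 − j56.2)/(59.9 − j56.2)
|Γ| = 56.2/82.1 = 0.684
VSWR = (1 + |Γ|)/(1 − |Γ|) = 1.68/0.316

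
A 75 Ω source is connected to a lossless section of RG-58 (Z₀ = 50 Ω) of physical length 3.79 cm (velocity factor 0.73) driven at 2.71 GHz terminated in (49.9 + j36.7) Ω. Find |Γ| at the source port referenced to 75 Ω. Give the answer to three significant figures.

λ = v/f = 0.73·c / 2.71 GHz = 0.0808 m
βl = 2π·l/λ = 2π × 0.469 = 169°
tan(βl) = -0.197
Z_in = Z_0·(Z_L + jZ_0·tanβl)/(Z_0 + jZ_L·tanβl) = 38.4 + j30 Ω
Γ_s = (Z_in − Z_s)/(Z_in + Z_s) = (-36.6 + j30)/(113 + j30), |Γ_s| = 0.403

|Γ| ≈ 0.403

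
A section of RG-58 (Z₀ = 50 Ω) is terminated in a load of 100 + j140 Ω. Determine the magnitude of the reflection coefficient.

|Γ| ≈ 0.725

Γ = (Z_L − Z_0)/(Z_L + Z_0) = (50 + j140)/(150 + j140)
|Γ| = 149/205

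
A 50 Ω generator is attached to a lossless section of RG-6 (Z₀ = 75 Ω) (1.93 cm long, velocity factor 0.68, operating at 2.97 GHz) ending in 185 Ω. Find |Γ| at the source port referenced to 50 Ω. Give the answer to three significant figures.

|Γ| ≈ 0.271

λ = v/f = 0.68·c / 2.97 GHz = 0.0687 m
βl = 2π·l/λ = 2π × 0.281 = 101°
tan(βl) = -5.07
Z_in = Z_0·(Z_L + jZ_0·tanβl)/(Z_0 + jZ_L·tanβl) = 31.4 + j12.3 Ω
Γ_s = (Z_in − Z_s)/(Z_in + Z_s) = (-18.6 + j12.3)/(81.4 + j12.3), |Γ_s| = 0.271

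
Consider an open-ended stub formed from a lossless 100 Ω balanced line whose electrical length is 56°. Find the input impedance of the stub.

Z_in ≈ −j67.5 Ω

tan(βl) = 1.48
For an open-ended stub, Z_in = −jZ_0·cot(βl) = −jZ_0/tan(βl)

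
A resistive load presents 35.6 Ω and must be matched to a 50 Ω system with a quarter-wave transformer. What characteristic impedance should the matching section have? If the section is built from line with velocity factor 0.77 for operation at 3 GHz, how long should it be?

Z_qwt ≈ 42.2 Ω; length ≈ 1.93 cm

Z_qwt = √(Z_0·R_L) = √(50 × 35.6) = √1780
λ = 0.77·c/f = 0.077 m, so l = λ/4 = 0.0192 m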